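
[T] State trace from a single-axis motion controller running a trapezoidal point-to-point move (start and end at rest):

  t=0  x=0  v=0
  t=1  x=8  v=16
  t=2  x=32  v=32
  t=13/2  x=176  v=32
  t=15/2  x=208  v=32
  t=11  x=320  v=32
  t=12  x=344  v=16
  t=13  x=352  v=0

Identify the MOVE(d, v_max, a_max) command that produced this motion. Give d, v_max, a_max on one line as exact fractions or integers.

final state: t=13, x=352, v=0 → d = 352
a_max = (16−0)/(1−0) = 16
max v = 32 over t∈[2,11] → v_max = 32
check: 32·(2+9) = 352 ✓

d=352 v_max=32 a_max=16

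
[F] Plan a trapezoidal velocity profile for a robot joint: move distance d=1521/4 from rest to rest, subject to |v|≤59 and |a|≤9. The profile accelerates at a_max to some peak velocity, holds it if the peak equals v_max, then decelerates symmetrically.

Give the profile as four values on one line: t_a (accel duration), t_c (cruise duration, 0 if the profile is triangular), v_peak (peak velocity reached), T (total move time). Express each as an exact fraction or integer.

vₘ²/aₘ = 59²/9 = 3481/9
1521/4 < 3481/9 → triangular
v_peak = √(1521/4·9) = √(13689/4) = 117/2
t_a = (117/2)/9 = 13/2; t_c = 0
T = 2·13/2 = 13

t_a=13/2 t_c=0 v_peak=117/2 T=13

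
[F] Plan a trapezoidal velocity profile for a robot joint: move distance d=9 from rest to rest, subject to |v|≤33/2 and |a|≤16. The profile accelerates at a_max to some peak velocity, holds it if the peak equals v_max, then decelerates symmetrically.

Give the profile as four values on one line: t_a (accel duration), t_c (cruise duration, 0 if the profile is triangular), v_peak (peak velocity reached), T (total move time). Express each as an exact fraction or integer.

vₘ²/aₘ = (33/2)²/16 = 1089/64
9 < 1089/64 ⇒ no cruise
v_peak = √(9·16) = √144 = 12
t_a = 12/16 = 3/4; t_c = 0
T = 2·3/4 = 3/2

t_a=3/4 t_c=0 v_peak=12 T=3/2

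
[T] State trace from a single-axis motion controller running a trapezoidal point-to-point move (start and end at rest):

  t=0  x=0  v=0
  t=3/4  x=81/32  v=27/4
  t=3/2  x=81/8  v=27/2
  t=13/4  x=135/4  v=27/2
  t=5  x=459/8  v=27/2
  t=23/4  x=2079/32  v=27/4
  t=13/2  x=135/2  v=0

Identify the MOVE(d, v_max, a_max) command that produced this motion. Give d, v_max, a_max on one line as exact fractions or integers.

d=135/2 v_max=27/2 a_max=9

final state: t=13/2, x=135/2, v=0 → d = 135/2
a_max = (27/4−0)/(3/4−0) = 9
max v = 27/2 over t∈[3/2,5] → v_max = 27/2
check: 27/2·(3/2+7/2) = 135/2 ✓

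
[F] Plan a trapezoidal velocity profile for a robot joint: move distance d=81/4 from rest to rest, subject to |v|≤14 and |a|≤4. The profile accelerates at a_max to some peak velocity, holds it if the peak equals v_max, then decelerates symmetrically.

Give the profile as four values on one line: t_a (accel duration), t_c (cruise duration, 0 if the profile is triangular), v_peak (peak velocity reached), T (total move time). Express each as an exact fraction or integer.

t_a=9/4 t_c=0 v_peak=9 T=9/2

v_max²/a_max = 14²/4 = 49
81/4 < 49 so t_c = 0
v_peak = √(81/4·4) = √81 = 9
t_a = 9/4; t_c = 0
T = 2·9/4 = 9/2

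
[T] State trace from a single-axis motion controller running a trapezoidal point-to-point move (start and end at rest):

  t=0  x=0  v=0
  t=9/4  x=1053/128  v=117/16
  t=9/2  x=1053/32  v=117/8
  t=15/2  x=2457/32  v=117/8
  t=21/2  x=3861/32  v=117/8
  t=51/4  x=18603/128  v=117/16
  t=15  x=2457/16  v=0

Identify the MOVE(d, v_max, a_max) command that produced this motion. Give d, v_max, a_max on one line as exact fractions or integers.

final state: t=15, x=2457/16, v=0 → d = 2457/16
a_max = (117/16−0)/(9/4−0) = 13/4
max v = 117/8 over t∈[9/2,21/2] → v_max = 117/8
check: 117/8·(9/2+6) = 2457/16 ✓

d=2457/16 v_max=117/8 a_max=13/4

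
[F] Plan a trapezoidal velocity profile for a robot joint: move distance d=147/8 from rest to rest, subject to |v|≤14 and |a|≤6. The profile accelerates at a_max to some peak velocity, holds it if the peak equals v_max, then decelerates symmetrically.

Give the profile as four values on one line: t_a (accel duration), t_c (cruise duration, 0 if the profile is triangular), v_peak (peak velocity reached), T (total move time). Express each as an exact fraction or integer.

vₘ²/aₘ = 14²/6 = 98/3
147/8 < 98/3 ⇒ no cruise
v_peak = √(147/8·6) = √(441/4) = 21/2
t_a = (21/2)/6 = 7/4; t_c = 0
T = 2·7/4 = 7/2

t_a=7/4 t_c=0 v_peak=21/2 T=7/2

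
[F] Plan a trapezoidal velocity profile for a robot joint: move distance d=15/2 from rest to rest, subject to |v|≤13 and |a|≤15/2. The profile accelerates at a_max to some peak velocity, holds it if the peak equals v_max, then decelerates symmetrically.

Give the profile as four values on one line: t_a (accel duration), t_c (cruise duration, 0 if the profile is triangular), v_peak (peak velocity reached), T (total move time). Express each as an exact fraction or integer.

(v_max)²/a_max = 13²/(15/2) = 338/15
15/2 < 338/15 → triangular
v_peak = √(15/2·15/2) = √(225/4) = 15/2
t_a = (15/2)/(15/2) = 1; t_c = 0
T = 2·1 = 2

t_a=1 t_c=0 v_peak=15/2 T=2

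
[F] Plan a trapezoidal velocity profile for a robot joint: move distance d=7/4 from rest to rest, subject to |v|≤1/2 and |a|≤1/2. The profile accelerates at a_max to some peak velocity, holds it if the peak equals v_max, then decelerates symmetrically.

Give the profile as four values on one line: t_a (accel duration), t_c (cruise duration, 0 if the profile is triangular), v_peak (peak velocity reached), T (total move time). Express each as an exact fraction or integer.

(v_max)²/a_max = (1/2)²/(1/2) = 1/2
7/4 ≥ 1/2 → trapezoidal
t_a = (1/2)/(1/2) = 1; v_peak = 1/2
d_cruise = 7/4 − 1/2 = 5/4; t_c = (5/4)/(1/2) = 5/2
T = 2·1 + 5/2 = 9/2

t_a=1 t_c=5/2 v_peak=1/2 T=9/2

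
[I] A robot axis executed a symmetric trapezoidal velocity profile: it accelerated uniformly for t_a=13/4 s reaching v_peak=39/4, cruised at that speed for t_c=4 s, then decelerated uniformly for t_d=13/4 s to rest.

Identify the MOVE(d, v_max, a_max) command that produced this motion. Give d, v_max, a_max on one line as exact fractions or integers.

d=1131/16 v_max=39/4 a_max=3

a_max = (39/4)/(13/4) = 3
d_a = ½·39/4·13/4 = 507/32; d_c = 39/4·4 = 39
d = 2·507/32 + 39 = 1131/16
t_c = 4 > 0 ⇒ limit active, v_max = 39/4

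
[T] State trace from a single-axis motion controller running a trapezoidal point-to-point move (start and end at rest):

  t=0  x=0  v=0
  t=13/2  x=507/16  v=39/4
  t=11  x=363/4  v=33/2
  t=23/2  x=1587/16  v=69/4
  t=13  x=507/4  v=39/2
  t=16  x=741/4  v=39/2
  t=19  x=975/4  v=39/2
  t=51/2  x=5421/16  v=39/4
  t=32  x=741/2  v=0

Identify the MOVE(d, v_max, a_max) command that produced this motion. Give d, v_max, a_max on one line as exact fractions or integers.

final state: t=32, x=741/2, v=0 → d = 741/2
a_max = (39/4−0)/(13/2−0) = 3/2
max v = 39/2 over t∈[13,19] → v_max = 39/2
check: 39/2·(13+6) = 741/2 ✓

d=741/2 v_max=39/2 a_max=3/2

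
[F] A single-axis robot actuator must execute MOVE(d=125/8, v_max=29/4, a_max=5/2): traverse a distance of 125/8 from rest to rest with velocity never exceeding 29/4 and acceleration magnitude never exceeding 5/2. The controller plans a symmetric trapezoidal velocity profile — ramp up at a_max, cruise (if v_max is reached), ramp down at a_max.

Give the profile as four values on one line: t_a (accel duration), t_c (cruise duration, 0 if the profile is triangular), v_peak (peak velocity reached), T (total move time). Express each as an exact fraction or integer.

t_a=5/2 t_c=0 v_peak=25/4 T=5

vₘ²/aₘ = (29/4)²/(5/2) = 841/40
125/8 < 841/40 so t_c = 0
v_peak = √(125/8·5/2) = √(625/16) = 25/4
t_a = (25/4)/(5/2) = 5/2; t_c = 0
T = 2·5/2 = 5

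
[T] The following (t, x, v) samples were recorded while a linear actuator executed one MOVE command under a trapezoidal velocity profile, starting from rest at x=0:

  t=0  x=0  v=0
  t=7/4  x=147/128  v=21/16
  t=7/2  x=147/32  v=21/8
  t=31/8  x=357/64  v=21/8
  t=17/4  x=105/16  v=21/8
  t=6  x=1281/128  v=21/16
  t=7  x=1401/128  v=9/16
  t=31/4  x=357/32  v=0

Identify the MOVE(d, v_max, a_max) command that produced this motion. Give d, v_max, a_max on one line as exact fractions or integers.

d=357/32 v_max=21/8 a_max=3/4

final state: t=31/4, x=357/32, v=0 → d = 357/32
a_max = (21/16−0)/(7/4−0) = 3/4
max v = 21/8 over t∈[7/2,17/4] → v_max = 21/8
check: 21/8·(7/2+3/4) = 357/32 ✓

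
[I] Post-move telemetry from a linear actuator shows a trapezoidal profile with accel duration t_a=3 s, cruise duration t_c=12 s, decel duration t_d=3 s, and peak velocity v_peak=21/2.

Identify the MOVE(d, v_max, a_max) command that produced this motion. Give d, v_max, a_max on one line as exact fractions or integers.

d=315/2 v_max=21/2 a_max=7/2

a_max = (21/2)/3 = 7/2
d_a = ½·21/2·3 = 63/4; d_c = 21/2·12 = 126
d = 2·63/4 + 126 = 315/2
t_c = 12 > 0 → v_max = v_peak = 21/2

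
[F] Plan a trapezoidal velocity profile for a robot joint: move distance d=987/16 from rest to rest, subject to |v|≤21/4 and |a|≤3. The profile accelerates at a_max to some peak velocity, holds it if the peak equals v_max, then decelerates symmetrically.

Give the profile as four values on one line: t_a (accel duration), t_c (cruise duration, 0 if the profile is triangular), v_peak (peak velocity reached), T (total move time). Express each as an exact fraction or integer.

v_max²/a_max = (21/4)²/3 = 147/16
987/16 ≥ 147/16 ⇒ cruise phase
t_a = (21/4)/3 = 7/4; v_peak = 21/4
d_cruise = 987/16 − 147/16 = 105/2; t_c = (105/2)/(21/4) = 10
T = 2·7/4 + 10 = 27/2

t_a=7/4 t_c=10 v_peak=21/4 T=27/2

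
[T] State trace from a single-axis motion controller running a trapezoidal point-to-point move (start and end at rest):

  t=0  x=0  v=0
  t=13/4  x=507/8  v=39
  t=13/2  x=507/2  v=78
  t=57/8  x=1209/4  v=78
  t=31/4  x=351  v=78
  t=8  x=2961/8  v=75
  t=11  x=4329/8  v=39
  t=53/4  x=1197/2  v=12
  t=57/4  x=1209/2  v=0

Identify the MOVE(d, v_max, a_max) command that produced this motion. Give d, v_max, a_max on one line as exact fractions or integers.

d=1209/2 v_max=78 a_max=12

final state: t=57/4, x=1209/2, v=0 → d = 1209/2
a_max = (39−0)/(13/4−0) = 12
max v = 78 over t∈[13/2,31/4] → v_max = 78
check: 78·(13/2+5/4) = 1209/2 ✓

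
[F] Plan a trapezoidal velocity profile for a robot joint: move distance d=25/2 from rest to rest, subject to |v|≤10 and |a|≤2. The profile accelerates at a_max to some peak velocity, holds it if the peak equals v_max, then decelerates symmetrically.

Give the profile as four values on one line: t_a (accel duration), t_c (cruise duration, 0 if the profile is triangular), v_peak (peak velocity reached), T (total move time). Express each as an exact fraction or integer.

vₘ²/aₘ = 10²/2 = 50
25/2 < 50 ⇒ no cruise
v_peak = √(25/2·2) = √25 = 5
t_a = 5/2; t_c = 0
T = 2·5/2 = 5

t_a=5/2 t_c=0 v_peak=5 T=5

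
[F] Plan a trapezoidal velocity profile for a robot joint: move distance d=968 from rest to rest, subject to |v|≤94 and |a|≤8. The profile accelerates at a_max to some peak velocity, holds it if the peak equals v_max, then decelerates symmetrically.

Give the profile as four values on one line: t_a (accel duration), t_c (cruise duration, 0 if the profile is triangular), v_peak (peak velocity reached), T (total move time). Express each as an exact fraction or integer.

v_max²/a_max = 94²/8 = 2209/2
968 < 2209/2 ⇒ no cruise
v_peak = √(968·8) = √7744 = 88
t_a = 88/8 = 11; t_c = 0
T = 2·11 = 22

t_a=11 t_c=0 v_peak=88 T=22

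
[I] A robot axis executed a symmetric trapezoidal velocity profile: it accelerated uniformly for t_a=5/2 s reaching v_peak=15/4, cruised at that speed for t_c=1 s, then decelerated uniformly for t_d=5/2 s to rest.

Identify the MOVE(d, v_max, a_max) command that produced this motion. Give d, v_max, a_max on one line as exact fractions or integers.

d=105/8 v_max=15/4 a_max=3/2

a_max = (15/4)/(5/2) = 3/2
d_a = ½·15/4·5/2 = 75/16; d_c = 15/4·1 = 15/4
d = 2·75/16 + 15/4 = 105/8
t_c = 1 > 0 ⇒ limit active, v_max = 15/4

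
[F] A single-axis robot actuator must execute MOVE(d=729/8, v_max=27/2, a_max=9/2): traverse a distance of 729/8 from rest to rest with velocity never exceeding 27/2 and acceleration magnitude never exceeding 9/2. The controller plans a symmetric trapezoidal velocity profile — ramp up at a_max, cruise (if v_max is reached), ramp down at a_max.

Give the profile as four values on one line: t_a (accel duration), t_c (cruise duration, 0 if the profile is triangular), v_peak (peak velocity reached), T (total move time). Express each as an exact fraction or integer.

t_a=3 t_c=15/4 v_peak=27/2 T=39/4

v_max²/a_max = (27/2)²/(9/2) = 81/2
729/8 ≥ 81/2 ⇒ cruise phase
t_a = (27/2)/(9/2) = 3; v_peak = 27/2
d_cruise = 729/8 − 81/2 = 405/8; t_c = (405/8)/(27/2) = 15/4
T = 2·3 + 15/4 = 39/4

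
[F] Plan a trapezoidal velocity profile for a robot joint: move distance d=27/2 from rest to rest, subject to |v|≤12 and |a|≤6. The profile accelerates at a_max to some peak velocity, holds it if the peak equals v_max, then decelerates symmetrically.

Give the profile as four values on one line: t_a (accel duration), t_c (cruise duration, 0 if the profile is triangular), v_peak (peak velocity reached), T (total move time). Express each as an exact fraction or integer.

vₘ²/aₘ = 12²/6 = 24
27/2 < 24 so t_c = 0
v_peak = √(27/2·6) = √81 = 9
t_a = 9/6 = 3/2; t_c = 0
T = 2·3/2 = 3

t_a=3/2 t_c=0 v_peak=9 T=3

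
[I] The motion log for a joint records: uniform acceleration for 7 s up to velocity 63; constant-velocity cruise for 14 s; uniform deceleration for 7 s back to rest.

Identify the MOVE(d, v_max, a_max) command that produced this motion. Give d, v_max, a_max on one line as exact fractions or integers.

a_max = 63/7 = 9
d_a = ½·63·7 = 441/2; d_c = 63·14 = 882
d = 2·441/2 + 882 = 1323
t_c = 14 > 0 → v_max = v_peak = 63

d=1323 v_max=63 a_max=9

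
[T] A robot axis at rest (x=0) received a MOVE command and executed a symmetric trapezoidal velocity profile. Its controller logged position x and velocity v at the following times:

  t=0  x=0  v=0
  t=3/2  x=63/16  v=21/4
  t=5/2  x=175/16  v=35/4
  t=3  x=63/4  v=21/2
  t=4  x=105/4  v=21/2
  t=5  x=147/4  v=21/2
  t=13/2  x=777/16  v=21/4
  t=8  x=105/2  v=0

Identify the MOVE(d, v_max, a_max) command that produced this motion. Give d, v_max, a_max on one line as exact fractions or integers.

d=105/2 v_max=21/2 a_max=7/2

final state: t=8, x=105/2, v=0 → d = 105/2
a_max = (21/4−0)/(3/2−0) = 7/2
max v = 21/2 over t∈[3,5] → v_max = 21/2
check: 21/2·(3+2) = 105/2 ✓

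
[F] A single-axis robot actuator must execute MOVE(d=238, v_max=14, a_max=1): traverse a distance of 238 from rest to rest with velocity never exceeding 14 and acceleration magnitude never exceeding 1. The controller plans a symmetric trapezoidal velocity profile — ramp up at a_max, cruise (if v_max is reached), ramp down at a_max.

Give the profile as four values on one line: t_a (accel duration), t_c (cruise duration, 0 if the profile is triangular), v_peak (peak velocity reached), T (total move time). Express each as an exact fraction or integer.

(v_max)²/a_max = 14²/1 = 196
238 ≥ 196 so v_max reached
t_a = 14/1 = 14; v_peak = 14
d_cruise = 238 − 196 = 42; t_c = 42/14 = 3
T = 2·14 + 3 = 31

t_a=14 t_c=3 v_peak=14 T=31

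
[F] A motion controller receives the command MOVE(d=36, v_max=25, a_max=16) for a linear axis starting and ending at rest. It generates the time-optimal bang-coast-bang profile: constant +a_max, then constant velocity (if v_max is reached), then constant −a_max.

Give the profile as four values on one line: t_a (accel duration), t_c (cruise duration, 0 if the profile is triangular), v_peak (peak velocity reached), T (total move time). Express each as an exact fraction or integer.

vₘ²/aₘ = 25²/16 = 625/16
36 < 625/16 so t_c = 0
v_peak = √(36·16) = √576 = 24
t_a = 24/16 = 3/2; t_c = 0
T = 2·3/2 = 3

t_a=3/2 t_c=0 v_peak=24 T=3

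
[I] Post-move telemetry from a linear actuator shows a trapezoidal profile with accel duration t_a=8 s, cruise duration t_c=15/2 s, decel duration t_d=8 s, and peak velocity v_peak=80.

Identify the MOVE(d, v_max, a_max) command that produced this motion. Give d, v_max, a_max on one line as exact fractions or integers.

a_max = 80/8 = 10
d_a = ½·80·8 = 320; d_c = 80·15/2 = 600
d = 2·320 + 600 = 1240
t_c = 15/2 > 0 ⇒ limit active, v_max = 80

d=1240 v_max=80 a_max=10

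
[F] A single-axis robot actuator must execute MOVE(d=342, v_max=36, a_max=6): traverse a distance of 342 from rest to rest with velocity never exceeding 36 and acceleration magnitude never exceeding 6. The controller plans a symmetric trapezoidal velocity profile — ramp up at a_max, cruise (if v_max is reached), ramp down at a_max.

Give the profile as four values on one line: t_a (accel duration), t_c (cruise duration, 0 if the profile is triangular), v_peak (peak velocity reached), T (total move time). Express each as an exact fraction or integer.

t_a=6 t_c=7/2 v_peak=36 T=31/2

v_max²/a_max = 36²/6 = 216
342 ≥ 216 so v_max reached
t_a = 36/6 = 6; v_peak = 36
d_cruise = 342 − 216 = 126; t_c = 126/36 = 7/2
T = 2·6 + 7/2 = 31/2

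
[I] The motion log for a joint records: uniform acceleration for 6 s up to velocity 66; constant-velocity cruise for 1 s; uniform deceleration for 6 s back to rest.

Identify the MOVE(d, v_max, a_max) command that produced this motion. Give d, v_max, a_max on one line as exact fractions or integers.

a_max = 66/6 = 11
d_a = ½·66·6 = 198; d_c = 66·1 = 66
d = 2·198 + 66 = 462
t_c = 1 > 0 → v_max = v_peak = 66

d=462 v_max=66 a_max=11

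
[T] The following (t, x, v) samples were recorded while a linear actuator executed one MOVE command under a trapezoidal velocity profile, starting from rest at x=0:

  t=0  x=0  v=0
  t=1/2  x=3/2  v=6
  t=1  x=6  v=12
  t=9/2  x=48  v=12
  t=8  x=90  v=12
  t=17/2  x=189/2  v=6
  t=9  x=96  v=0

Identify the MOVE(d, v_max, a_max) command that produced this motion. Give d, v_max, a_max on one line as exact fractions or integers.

final state: t=9, x=96, v=0 → d = 96
a_max = (6−0)/(1/2−0) = 12
max v = 12 over t∈[1,8] → v_max = 12
check: 12·(1+7) = 96 ✓

d=96 v_max=12 a_max=12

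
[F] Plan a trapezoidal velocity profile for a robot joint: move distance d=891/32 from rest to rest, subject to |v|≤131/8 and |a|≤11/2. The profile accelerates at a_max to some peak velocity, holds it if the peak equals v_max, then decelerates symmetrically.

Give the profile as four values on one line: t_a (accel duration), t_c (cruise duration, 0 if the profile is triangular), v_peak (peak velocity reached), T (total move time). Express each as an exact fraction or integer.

t_a=9/4 t_c=0 v_peak=99/8 T=9/2

(v_max)²/a_max = (131/8)²/(11/2) = 17161/352
891/32 < 17161/352 → triangular
v_peak = √(891/32·11/2) = √(9801/64) = 99/8
t_a = (99/8)/(11/2) = 9/4; t_c = 0
T = 2·9/4 = 9/2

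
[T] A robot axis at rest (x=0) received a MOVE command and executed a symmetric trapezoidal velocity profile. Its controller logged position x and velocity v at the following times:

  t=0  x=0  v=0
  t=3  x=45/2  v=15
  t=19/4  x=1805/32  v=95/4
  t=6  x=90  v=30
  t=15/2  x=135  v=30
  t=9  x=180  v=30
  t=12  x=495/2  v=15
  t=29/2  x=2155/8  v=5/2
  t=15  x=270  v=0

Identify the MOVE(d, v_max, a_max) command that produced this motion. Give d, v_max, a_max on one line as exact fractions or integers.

final state: t=15, x=270, v=0 → d = 270
a_max = (15−0)/(3−0) = 5
max v = 30 over t∈[6,9] → v_max = 30
check: 30·(6+3) = 270 ✓

d=270 v_max=30 a_max=5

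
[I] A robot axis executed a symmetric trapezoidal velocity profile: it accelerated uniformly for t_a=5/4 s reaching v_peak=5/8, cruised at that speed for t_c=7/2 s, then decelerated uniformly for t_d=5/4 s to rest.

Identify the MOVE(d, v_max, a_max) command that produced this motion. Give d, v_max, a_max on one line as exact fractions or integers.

d=95/32 v_max=5/8 a_max=1/2

a_max = (5/8)/(5/4) = 1/2
d_a = ½·5/8·5/4 = 25/64; d_c = 5/8·7/2 = 35/16
d = 2·25/64 + 35/16 = 95/32
t_c = 7/2 > 0 → v_max = v_peak = 5/8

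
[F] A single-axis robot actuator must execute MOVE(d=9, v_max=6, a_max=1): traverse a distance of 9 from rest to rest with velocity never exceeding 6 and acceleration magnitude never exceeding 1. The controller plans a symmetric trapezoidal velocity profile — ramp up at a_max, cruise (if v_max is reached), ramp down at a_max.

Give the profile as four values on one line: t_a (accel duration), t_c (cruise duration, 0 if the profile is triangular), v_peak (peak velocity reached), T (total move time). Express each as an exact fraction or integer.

v_max²/a_max = 6²/1 = 36
9 < 36 → triangular
v_peak = √(9·1) = √9 = 3
t_a = 3/1 = 3; t_c = 0
T = 2·3 = 6

t_a=3 t_c=0 v_peak=3 T=6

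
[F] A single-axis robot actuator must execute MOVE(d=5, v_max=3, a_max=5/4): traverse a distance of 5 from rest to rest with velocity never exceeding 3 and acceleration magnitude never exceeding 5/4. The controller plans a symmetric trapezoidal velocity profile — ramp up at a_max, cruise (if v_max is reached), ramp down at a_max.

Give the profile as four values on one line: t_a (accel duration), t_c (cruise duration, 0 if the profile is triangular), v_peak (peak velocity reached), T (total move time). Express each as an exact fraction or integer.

t_a=2 t_c=0 v_peak=5/2 T=4

(v_max)²/a_max = 3²/(5/4) = 36/5
5 < 36/5 → triangular
v_peak = √(5·5/4) = √(25/4) = 5/2
t_a = (5/2)/(5/4) = 2; t_c = 0
T = 2·2 = 4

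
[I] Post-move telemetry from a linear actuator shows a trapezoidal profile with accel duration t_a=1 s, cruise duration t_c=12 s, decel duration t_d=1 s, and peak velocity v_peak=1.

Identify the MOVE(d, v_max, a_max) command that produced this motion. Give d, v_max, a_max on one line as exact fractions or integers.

d=13 v_max=1 a_max=1

a_max = 1/1 = 1
d_a = ½·1·1 = 1/2; d_c = 1·12 = 12
d = 2·1/2 + 12 = 13
t_c = 12 > 0 ⇒ limit active, v_max = 1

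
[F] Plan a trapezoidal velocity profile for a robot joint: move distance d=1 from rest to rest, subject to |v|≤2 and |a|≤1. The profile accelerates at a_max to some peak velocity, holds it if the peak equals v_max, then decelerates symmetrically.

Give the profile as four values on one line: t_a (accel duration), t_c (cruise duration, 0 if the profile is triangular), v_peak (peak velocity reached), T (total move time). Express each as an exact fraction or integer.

t_a=1 t_c=0 v_peak=1 T=2

(v_max)²/a_max = 2²/1 = 4
1 < 4 ⇒ no cruise
v_peak = √(1·1) = √1 = 1
t_a = 1/1 = 1; t_c = 0
T = 2·1 = 2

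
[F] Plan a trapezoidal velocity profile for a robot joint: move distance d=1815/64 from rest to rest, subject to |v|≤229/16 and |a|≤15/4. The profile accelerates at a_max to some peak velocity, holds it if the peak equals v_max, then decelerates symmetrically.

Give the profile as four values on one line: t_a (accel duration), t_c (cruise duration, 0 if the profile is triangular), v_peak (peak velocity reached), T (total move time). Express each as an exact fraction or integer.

t_a=11/4 t_c=0 v_peak=165/16 T=11/2

(v_max)²/a_max = (229/16)²/(15/4) = 52441/960
1815/64 < 52441/960 → triangular
v_peak = √(1815/64·15/4) = √(27225/256) = 165/16
t_a = (165/16)/(15/4) = 11/4; t_c = 0
T = 2·11/4 = 11/2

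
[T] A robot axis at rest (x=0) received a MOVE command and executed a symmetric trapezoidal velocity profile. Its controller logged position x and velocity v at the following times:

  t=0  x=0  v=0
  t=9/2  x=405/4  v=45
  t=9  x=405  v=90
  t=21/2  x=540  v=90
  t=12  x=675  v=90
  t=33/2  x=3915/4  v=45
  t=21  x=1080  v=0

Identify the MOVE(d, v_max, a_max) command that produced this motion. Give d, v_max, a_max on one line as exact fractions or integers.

final state: t=21, x=1080, v=0 → d = 1080
a_max = (45−0)/(9/2−0) = 10
max v = 90 over t∈[9,12] → v_max = 90
check: 90·(9+3) = 1080 ✓

d=1080 v_max=90 a_max=10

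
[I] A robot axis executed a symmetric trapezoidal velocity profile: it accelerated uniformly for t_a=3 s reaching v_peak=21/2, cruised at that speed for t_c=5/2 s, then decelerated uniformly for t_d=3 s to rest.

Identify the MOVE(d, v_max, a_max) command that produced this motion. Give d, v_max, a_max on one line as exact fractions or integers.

a_max = (21/2)/3 = 7/2
d_a = ½·21/2·3 = 63/4; d_c = 21/2·5/2 = 105/4
d = 2·63/4 + 105/4 = 231/4
t_c = 5/2 > 0 so v_max = 21/2

d=231/4 v_max=21/2 a_max=7/2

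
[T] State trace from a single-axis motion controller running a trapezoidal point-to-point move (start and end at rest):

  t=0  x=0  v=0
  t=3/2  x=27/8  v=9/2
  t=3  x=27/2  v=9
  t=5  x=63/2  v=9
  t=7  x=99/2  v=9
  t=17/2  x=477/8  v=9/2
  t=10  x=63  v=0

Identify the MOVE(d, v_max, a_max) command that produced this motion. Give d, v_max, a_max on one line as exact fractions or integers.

d=63 v_max=9 a_max=3

final state: t=10, x=63, v=0 → d = 63
a_max = (9/2−0)/(3/2−0) = 3
max v = 9 over t∈[3,7] → v_max = 9
check: 9·(3+4) = 63 ✓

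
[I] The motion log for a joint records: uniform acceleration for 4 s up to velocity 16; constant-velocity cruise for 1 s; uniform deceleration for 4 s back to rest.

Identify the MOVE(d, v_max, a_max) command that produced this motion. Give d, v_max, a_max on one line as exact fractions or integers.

d=80 v_max=16 a_max=4

a_max = 16/4 = 4
d_a = ½·16·4 = 32; d_c = 16·1 = 16
d = 2·32 + 16 = 80
t_c = 1 > 0 ⇒ limit active, v_max = 16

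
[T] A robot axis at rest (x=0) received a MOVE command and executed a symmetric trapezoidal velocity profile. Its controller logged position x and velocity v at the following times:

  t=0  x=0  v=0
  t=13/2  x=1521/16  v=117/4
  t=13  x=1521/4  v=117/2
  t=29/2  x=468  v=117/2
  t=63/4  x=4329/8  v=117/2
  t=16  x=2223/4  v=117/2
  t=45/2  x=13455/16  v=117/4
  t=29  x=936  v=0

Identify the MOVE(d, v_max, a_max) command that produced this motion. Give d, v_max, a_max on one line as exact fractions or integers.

d=936 v_max=117/2 a_max=9/2

final state: t=29, x=936, v=0 → d = 936
a_max = (117/4−0)/(13/2−0) = 9/2
max v = 117/2 over t∈[13,16] → v_max = 117/2
check: 117/2·(13+3) = 936 ✓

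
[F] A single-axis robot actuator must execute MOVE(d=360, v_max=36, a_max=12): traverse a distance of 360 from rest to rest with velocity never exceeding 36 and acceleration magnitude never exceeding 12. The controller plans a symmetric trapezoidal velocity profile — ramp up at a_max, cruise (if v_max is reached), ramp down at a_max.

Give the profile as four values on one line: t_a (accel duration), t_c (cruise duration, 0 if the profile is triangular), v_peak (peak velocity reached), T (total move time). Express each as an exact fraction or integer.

t_a=3 t_c=7 v_peak=36 T=13

(v_max)²/a_max = 36²/12 = 108
360 ≥ 108 → trapezoidal
t_a = 36/12 = 3; v_peak = 36
d_cruise = 360 − 108 = 252; t_c = 252/36 = 7
T = 2·3 + 7 = 13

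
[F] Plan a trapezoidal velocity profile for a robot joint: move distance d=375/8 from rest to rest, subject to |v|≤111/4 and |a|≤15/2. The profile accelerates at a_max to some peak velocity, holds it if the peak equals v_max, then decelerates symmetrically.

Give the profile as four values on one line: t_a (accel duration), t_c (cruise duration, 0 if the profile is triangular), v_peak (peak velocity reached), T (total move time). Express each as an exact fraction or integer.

t_a=5/2 t_c=0 v_peak=75/4 T=5

(v_max)²/a_max = (111/4)²/(15/2) = 4107/40
375/8 < 4107/40 ⇒ no cruise
v_peak = √(375/8·15/2) = √(5625/16) = 75/4
t_a = (75/4)/(15/2) = 5/2; t_c = 0
T = 2·5/2 = 5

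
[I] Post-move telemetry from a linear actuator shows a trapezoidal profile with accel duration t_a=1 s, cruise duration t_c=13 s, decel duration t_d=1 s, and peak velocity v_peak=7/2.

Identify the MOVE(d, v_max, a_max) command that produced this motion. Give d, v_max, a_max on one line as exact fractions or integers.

d=49 v_max=7/2 a_max=7/2

a_max = (7/2)/1 = 7/2
d_a = ½·7/2·1 = 7/4; d_c = 7/2·13 = 91/2
d = 2·7/4 + 91/2 = 49
t_c = 13 > 0 → v_max = v_peak = 7/2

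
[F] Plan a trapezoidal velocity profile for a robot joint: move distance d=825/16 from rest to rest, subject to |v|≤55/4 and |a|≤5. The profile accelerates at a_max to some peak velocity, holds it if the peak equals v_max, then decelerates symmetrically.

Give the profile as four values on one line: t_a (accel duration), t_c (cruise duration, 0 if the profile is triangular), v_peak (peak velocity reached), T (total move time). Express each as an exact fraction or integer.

v_max²/a_max = (55/4)²/5 = 605/16
825/16 ≥ 605/16 so v_max reached
t_a = (55/4)/5 = 11/4; v_peak = 55/4
d_cruise = 825/16 − 605/16 = 55/4; t_c = (55/4)/(55/4) = 1
T = 2·11/4 + 1 = 13/2

t_a=11/4 t_c=1 v_peak=55/4 T=13/2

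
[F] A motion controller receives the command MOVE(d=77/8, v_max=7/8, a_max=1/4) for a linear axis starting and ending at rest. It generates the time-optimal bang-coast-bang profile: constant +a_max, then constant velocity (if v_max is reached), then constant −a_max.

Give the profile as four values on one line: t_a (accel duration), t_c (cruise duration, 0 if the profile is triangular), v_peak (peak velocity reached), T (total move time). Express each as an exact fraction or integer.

t_a=7/2 t_c=15/2 v_peak=7/8 T=29/2

(v_max)²/a_max = (7/8)²/(1/4) = 49/16
77/8 ≥ 49/16 ⇒ cruise phase
t_a = (7/8)/(1/4) = 7/2; v_peak = 7/8
d_cruise = 77/8 − 49/16 = 105/16; t_c = (105/16)/(7/8) = 15/2
T = 2·7/2 + 15/2 = 29/2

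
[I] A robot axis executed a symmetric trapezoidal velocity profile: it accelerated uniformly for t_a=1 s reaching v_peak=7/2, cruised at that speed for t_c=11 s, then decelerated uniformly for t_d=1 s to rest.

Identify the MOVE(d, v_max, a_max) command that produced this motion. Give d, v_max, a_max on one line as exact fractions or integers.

a_max = (7/2)/1 = 7/2
d_a = ½·7/2·1 = 7/4; d_c = 7/2·11 = 77/2
d = 2·7/4 + 77/2 = 42
t_c = 11 > 0 → v_max = v_peak = 7/2

d=42 v_max=7/2 a_max=7/2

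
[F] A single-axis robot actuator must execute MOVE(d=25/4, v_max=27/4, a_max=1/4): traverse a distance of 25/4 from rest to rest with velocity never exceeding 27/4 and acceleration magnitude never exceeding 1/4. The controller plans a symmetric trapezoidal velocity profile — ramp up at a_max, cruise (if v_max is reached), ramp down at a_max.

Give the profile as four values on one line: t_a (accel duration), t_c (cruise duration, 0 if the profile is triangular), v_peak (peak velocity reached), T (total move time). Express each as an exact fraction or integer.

v_max²/a_max = (27/4)²/(1/4) = 729/4
25/4 < 729/4 → triangular
v_peak = √(25/4·1/4) = √(25/16) = 5/4
t_a = (5/4)/(1/4) = 5; t_c = 0
T = 2·5 = 10

t_a=5 t_c=0 v_peak=5/4 T=10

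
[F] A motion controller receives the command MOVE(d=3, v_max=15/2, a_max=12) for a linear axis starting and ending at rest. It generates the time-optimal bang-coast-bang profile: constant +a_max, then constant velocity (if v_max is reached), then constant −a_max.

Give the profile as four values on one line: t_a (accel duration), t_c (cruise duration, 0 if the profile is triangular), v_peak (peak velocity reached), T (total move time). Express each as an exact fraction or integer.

t_a=1/2 t_c=0 v_peak=6 T=1

v_max²/a_max = (15/2)²/12 = 75/16
3 < 75/16 so t_c = 0
v_peak = √(3·12) = √36 = 6
t_a = 6/12 = 1/2; t_c = 0
T = 2·1/2 = 1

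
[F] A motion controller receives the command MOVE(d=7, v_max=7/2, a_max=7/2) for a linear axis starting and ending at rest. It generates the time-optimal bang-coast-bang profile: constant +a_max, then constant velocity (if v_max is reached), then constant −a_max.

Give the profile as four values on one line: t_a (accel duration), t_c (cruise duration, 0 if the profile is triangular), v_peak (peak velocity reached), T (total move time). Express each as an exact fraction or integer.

t_a=1 t_c=1 v_peak=7/2 T=3

vₘ²/aₘ = (7/2)²/(7/2) = 7/2
7 ≥ 7/2 → trapezoidal
t_a = (7/2)/(7/2) = 1; v_peak = 7/2
d_cruise = 7 − 7/2 = 7/2; t_c = (7/2)/(7/2) = 1
T = 2·1 + 1 = 3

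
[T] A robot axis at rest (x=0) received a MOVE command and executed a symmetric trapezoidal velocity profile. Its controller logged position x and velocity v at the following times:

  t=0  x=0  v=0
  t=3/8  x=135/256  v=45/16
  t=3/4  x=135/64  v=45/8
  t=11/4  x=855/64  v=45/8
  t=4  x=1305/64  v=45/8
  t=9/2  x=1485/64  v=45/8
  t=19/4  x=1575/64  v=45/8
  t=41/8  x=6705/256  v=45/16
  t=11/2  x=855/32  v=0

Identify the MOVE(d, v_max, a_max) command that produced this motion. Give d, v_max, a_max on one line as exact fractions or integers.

final state: t=11/2, x=855/32, v=0 → d = 855/32
a_max = (45/16−0)/(3/8−0) = 15/2
max v = 45/8 over t∈[3/4,19/4] → v_max = 45/8
check: 45/8·(3/4+4) = 855/32 ✓

d=855/32 v_max=45/8 a_max=15/2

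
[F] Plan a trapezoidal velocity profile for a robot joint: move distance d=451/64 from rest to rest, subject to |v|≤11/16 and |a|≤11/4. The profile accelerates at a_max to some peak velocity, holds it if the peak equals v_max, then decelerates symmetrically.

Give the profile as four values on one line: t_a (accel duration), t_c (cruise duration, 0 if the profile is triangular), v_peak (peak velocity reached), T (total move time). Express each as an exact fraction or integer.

t_a=1/4 t_c=10 v_peak=11/16 T=21/2

vₘ²/aₘ = (11/16)²/(11/4) = 11/64
451/64 ≥ 11/64 so v_max reached
t_a = (11/16)/(11/4) = 1/4; v_peak = 11/16
d_cruise = 451/64 − 11/64 = 55/8; t_c = (55/8)/(11/16) = 10
T = 2·1/4 + 10 = 21/2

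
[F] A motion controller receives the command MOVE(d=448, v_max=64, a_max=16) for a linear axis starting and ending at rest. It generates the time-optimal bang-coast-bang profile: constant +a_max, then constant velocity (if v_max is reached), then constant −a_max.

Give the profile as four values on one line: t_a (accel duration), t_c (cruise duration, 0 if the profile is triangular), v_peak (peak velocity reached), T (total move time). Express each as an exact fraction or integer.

(v_max)²/a_max = 64²/16 = 256
448 ≥ 256 ⇒ cruise phase
t_a = 64/16 = 4; v_peak = 64
d_cruise = 448 − 256 = 192; t_c = 192/64 = 3
T = 2·4 + 3 = 11

t_a=4 t_c=3 v_peak=64 T=11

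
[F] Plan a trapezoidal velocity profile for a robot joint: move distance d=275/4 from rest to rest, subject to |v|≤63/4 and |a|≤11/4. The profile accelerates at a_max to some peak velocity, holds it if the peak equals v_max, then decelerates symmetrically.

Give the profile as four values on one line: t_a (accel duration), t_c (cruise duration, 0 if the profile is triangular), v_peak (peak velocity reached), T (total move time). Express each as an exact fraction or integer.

(v_max)²/a_max = (63/4)²/(11/4) = 3969/44
275/4 < 3969/44 → triangular
v_peak = √(275/4·11/4) = √(3025/16) = 55/4
t_a = (55/4)/(11/4) = 5; t_c = 0
T = 2·5 = 10

t_a=5 t_c=0 v_peak=55/4 T=10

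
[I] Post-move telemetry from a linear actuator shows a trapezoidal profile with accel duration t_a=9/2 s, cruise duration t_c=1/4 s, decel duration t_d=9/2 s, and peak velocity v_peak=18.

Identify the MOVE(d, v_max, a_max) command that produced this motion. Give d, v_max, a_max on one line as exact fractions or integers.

a_max = 18/(9/2) = 4
d_a = ½·18·9/2 = 81/2; d_c = 18·1/4 = 9/2
d = 2·81/2 + 9/2 = 171/2
t_c = 1/4 > 0 → v_max = v_peak = 18

d=171/2 v_max=18 a_max=4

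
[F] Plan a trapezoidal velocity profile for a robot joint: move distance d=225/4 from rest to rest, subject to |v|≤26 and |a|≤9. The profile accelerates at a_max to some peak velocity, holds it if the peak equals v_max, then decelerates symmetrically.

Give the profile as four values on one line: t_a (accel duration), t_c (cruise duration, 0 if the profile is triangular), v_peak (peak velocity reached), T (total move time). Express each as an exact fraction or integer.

vₘ²/aₘ = 26²/9 = 676/9
225/4 < 676/9 ⇒ no cruise
v_peak = √(225/4·9) = √(2025/4) = 45/2
t_a = (45/2)/9 = 5/2; t_c = 0
T = 2·5/2 = 5

t_a=5/2 t_c=0 v_peak=45/2 T=5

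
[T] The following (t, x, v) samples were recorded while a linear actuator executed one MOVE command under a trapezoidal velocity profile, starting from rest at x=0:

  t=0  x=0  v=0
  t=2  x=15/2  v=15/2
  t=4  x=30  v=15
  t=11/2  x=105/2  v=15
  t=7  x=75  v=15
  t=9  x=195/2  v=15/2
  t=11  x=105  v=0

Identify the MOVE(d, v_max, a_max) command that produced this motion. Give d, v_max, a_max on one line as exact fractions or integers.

d=105 v_max=15 a_max=15/4

final state: t=11, x=105, v=0 → d = 105
a_max = (15/2−0)/(2−0) = 15/4
max v = 15 over t∈[4,7] → v_max = 15
check: 15·(4+3) = 105 ✓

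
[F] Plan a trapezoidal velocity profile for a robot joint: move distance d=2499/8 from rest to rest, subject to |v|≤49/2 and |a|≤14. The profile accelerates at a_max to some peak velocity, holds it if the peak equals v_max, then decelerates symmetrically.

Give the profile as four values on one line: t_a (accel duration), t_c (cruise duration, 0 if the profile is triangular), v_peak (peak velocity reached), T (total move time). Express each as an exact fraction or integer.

(v_max)²/a_max = (49/2)²/14 = 343/8
2499/8 ≥ 343/8 → trapezoidal
t_a = (49/2)/14 = 7/4; v_peak = 49/2
d_cruise = 2499/8 − 343/8 = 539/2; t_c = (539/2)/(49/2) = 11
T = 2·7/4 + 11 = 29/2

t_a=7/4 t_c=11 v_peak=49/2 T=29/2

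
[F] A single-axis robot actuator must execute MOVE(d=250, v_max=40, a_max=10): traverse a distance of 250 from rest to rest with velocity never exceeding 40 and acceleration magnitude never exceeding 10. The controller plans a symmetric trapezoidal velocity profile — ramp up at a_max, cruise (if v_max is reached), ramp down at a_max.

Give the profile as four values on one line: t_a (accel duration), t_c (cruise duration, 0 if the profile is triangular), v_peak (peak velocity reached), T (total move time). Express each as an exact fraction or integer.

t_a=4 t_c=9/4 v_peak=40 T=41/4

v_max²/a_max = 40²/10 = 160
250 ≥ 160 so v_max reached
t_a = 40/10 = 4; v_peak = 40
d_cruise = 250 − 160 = 90; t_c = 90/40 = 9/4
T = 2·4 + 9/4 = 41/4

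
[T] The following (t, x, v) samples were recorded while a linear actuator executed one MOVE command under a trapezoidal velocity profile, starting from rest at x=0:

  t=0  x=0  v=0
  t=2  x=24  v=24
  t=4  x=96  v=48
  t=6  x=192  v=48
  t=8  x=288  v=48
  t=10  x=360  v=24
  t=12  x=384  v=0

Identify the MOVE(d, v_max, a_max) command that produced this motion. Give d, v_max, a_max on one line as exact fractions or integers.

d=384 v_max=48 a_max=12

final state: t=12, x=384, v=0 → d = 384
a_max = (24−0)/(2−0) = 12
max v = 48 over t∈[4,8] → v_max = 48
check: 48·(4+4) = 384 ✓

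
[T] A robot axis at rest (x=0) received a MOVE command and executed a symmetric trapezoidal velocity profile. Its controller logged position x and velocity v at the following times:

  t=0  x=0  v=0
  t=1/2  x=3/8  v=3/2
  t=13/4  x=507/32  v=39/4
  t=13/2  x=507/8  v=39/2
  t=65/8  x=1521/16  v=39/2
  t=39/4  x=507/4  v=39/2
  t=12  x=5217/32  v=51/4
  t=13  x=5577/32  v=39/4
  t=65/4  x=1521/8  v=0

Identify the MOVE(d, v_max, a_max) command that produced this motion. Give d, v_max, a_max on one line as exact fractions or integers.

d=1521/8 v_max=39/2 a_max=3

final state: t=65/4, x=1521/8, v=0 → d = 1521/8
a_max = (3/2−0)/(1/2−0) = 3
max v = 39/2 over t∈[13/2,39/4] → v_max = 39/2
check: 39/2·(13/2+13/4) = 1521/8 ✓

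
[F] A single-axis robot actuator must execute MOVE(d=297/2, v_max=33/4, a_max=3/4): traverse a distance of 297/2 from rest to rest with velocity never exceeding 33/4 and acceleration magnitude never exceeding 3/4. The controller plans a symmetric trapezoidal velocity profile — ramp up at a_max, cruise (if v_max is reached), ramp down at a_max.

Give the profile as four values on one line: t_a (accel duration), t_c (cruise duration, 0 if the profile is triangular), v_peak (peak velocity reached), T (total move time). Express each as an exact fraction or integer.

(v_max)²/a_max = (33/4)²/(3/4) = 363/4
297/2 ≥ 363/4 so v_max reached
t_a = (33/4)/(3/4) = 11; v_peak = 33/4
d_cruise = 297/2 − 363/4 = 231/4; t_c = (231/4)/(33/4) = 7
T = 2·11 + 7 = 29

t_a=11 t_c=7 v_peak=33/4 T=29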